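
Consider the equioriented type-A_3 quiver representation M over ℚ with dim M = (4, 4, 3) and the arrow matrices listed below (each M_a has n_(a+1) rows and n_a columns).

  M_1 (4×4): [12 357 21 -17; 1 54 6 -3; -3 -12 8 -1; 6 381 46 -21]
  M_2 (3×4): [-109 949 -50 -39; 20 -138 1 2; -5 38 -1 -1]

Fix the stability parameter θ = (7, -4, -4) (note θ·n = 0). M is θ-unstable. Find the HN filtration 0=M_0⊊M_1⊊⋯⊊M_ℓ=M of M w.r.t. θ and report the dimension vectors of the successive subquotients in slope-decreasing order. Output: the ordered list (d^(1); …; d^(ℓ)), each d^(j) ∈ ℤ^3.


Interval decomposition of M: I[1,2], I[1,3]^3.
HN type (ℓ=2): μ^(1)=3/2; μ^(2)=-1/3

((1, 1, 0); (3, 3, 3))


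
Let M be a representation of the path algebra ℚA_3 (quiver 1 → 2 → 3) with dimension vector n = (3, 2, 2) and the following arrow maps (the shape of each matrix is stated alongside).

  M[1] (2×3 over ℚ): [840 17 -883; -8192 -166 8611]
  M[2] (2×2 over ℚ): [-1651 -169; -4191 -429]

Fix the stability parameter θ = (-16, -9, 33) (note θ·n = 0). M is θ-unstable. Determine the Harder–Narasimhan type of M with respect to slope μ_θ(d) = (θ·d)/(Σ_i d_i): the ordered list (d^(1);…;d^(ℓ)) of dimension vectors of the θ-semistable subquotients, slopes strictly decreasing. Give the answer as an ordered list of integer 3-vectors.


Via rank(M_{q-1}∘⋯∘M_p): M ≅ I[1,1], I[1,2], I[1,3], I[3,3].
μ_θ-semistable layers: μ^(1)=33; μ^(2)=-9; μ^(3)=-16

((0, 0, 2); (0, 2, 0); (3, 0, 0))


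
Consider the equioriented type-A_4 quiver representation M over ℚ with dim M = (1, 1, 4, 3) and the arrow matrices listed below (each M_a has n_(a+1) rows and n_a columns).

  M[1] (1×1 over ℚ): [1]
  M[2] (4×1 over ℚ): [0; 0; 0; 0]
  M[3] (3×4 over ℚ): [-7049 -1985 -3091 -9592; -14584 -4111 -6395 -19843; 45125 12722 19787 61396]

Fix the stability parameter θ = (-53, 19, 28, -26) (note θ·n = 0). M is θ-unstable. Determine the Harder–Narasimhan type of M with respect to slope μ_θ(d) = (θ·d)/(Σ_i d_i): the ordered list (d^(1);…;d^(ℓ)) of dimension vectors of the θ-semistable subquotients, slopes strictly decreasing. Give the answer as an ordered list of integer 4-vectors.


Interval decomposition of M: I[1,2], I[3,3], I[3,4]^3.
HN type (ℓ=4): μ^(1)=28; μ^(2)=19; μ^(3)=1; μ^(4)=-53

((0, 0, 1, 0); (0, 1, 0, 0); (0, 0, 3, 3); (1, 0, 0, 0))


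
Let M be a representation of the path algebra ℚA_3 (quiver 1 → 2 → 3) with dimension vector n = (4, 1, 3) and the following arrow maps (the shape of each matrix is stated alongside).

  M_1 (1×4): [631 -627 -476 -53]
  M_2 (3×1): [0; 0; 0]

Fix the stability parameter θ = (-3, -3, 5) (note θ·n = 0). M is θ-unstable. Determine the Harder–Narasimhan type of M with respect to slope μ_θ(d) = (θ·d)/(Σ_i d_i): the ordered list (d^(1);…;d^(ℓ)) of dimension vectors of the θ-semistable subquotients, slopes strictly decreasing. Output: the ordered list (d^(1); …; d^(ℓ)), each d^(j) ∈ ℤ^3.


Barcode: M ≅ I[1,1]^3, I[1,2], I[3,3]^3. HN layers by μ_θ (2 steps, strictly decreasing):
  μ^(1)=5; μ^(2)=-3

((0, 0, 3); (4, 1, 0))


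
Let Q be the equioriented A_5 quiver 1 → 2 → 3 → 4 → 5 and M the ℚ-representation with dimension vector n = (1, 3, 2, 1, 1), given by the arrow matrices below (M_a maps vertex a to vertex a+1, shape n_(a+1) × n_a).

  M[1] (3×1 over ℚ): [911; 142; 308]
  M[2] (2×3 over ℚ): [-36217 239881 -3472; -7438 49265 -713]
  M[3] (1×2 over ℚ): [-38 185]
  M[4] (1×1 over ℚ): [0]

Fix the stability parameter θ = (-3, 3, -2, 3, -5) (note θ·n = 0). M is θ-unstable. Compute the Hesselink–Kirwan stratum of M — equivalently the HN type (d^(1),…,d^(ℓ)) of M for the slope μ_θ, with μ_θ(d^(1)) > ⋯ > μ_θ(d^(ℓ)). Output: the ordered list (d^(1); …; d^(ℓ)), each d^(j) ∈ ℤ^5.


Interval decomposition of M: I[1,4], I[2,2], I[2,3], I[5,5].
HN type (ℓ=4): μ^(1)=3; μ^(2)=1/2; μ^(3)=-3; μ^(4)=-5

((0, 1, 0, 1, 0); (0, 2, 2, 0, 0); (1, 0, 0, 0, 0); (0, 0, 0, 0, 1))


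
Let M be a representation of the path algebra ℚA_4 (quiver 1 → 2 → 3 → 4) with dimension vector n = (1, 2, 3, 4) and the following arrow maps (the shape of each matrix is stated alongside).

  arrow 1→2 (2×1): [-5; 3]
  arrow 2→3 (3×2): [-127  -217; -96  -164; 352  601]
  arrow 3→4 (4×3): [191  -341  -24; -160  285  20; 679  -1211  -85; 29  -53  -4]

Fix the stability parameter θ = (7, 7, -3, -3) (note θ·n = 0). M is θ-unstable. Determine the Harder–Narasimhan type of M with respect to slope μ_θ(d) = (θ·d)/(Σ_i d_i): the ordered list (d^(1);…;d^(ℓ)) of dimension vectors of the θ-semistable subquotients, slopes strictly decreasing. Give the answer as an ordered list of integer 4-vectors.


Interval decomposition of M: I[1,4], I[2,4], I[3,4], I[4,4].
HN type (ℓ=3): μ^(1)=2; μ^(2)=1/3; μ^(3)=-3

((1, 1, 1, 1); (0, 1, 1, 1); (0, 0, 1, 2))


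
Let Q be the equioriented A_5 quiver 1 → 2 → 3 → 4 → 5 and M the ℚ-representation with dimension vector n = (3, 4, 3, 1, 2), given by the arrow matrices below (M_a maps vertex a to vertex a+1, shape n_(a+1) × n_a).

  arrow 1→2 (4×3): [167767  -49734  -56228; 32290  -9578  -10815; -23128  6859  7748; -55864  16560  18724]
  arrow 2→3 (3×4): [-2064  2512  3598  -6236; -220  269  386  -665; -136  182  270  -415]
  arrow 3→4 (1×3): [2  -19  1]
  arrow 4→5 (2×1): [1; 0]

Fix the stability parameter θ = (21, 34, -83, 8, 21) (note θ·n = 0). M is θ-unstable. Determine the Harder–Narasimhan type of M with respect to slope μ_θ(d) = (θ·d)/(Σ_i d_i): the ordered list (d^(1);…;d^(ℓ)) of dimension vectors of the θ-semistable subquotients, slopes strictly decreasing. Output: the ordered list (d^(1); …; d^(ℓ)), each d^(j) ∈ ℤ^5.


Via rank(M_{q-1}∘⋯∘M_p): M ≅ I[1,2], I[1,3], I[1,5], I[2,3], I[5,5].
μ_θ-semistable layers: μ^(1)=34; μ^(2)=21; μ^(3)=8; μ^(4)=-28/3; μ^(5)=-49/2

((0, 1, 0, 0, 0); (1, 0, 0, 0, 2); (0, 0, 0, 1, 0); (2, 2, 2, 0, 0); (0, 1, 1, 0, 0))


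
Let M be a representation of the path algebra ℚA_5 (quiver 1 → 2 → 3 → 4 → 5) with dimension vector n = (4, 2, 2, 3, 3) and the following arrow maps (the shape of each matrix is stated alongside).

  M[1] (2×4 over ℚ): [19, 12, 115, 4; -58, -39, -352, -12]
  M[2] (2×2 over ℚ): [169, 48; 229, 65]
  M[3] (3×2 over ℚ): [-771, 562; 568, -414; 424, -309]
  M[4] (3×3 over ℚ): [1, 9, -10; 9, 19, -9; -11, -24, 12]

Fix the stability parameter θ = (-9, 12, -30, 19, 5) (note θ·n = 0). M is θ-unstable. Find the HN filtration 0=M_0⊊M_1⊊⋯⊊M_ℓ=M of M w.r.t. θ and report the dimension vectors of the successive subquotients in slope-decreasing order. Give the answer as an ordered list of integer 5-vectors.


Barcode: M ≅ I[1,1]^2, I[1,5]^2, I[4,5]. HN layers by μ_θ (2 steps, strictly decreasing):
  μ^(1)=12; μ^(2)=-9

((0, 0, 0, 3, 3); (4, 2, 2, 0, 0))


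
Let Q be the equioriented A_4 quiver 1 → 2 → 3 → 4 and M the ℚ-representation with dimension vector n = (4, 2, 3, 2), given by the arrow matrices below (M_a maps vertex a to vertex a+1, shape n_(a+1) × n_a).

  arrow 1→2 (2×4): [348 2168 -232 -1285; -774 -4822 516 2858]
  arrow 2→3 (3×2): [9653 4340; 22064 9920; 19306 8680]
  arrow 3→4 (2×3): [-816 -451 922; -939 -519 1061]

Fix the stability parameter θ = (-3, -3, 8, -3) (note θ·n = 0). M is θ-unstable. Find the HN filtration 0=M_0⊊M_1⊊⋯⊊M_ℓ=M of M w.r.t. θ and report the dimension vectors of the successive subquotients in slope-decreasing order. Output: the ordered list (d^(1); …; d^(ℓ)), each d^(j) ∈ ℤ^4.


Interval decomposition of M: I[1,1]^2, I[1,2], I[1,4], I[3,3], I[3,4].
HN type (ℓ=3): μ^(1)=8; μ^(2)=5/2; μ^(3)=-3

((0, 0, 1, 0); (0, 0, 2, 2); (4, 2, 0, 0))


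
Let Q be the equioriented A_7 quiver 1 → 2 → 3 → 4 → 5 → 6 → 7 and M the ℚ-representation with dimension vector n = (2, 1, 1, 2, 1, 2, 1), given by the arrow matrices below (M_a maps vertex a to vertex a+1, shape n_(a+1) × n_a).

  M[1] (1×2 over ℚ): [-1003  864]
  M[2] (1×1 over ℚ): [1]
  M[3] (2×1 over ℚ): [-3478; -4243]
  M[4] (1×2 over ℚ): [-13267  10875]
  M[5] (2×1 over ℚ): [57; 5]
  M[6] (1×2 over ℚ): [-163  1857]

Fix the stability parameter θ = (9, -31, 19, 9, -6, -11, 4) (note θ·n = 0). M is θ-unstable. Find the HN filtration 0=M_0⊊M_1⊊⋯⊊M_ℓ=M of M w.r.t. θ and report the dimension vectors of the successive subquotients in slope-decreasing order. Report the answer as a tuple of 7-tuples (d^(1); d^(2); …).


Via rank(M_{q-1}∘⋯∘M_p): M ≅ I[1,1], I[1,7], I[4,4], I[6,6].
μ_θ-semistable layers: μ^(1)=9; μ^(2)=4; μ^(3)=11/4; μ^(4)=-11

((1, 0, 0, 1, 0, 0, 0); (0, 0, 0, 0, 0, 0, 1); (0, 0, 1, 1, 1, 1, 0); (1, 1, 0, 0, 0, 1, 0))


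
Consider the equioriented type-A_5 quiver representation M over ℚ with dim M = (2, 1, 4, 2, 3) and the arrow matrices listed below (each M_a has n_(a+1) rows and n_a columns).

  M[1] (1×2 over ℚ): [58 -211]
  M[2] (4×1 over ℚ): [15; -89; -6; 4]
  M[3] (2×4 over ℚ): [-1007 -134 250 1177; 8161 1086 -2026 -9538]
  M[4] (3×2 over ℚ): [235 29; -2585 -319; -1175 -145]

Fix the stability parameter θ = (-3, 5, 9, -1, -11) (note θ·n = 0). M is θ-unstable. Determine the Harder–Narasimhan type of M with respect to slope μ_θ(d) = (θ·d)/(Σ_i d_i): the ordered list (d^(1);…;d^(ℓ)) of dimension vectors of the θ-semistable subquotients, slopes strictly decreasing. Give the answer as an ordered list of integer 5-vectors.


Interval decomposition of M: I[1,1], I[1,4], I[3,3]^2, I[3,5], I[5,5]^2.
HN type (ℓ=5): μ^(1)=9; μ^(2)=13/3; μ^(3)=-1; μ^(4)=-3; μ^(5)=-11

((0, 0, 2, 0, 0); (0, 1, 1, 1, 0); (0, 0, 1, 1, 1); (2, 0, 0, 0, 0); (0, 0, 0, 0, 2))


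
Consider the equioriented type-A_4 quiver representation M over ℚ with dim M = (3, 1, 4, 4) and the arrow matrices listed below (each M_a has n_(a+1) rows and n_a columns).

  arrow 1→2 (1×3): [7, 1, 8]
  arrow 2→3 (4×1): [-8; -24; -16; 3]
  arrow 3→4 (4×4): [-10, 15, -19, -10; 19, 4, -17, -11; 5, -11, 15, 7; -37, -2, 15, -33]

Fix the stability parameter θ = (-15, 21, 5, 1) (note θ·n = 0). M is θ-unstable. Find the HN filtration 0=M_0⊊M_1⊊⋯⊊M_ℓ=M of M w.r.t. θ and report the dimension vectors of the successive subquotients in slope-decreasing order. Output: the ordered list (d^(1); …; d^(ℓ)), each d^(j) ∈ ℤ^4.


Interval decomposition of M: I[1,1]^2, I[1,4], I[3,4]^3.
HN type (ℓ=3): μ^(1)=9; μ^(2)=3; μ^(3)=-15

((0, 1, 1, 1); (0, 0, 3, 3); (3, 0, 0, 0))


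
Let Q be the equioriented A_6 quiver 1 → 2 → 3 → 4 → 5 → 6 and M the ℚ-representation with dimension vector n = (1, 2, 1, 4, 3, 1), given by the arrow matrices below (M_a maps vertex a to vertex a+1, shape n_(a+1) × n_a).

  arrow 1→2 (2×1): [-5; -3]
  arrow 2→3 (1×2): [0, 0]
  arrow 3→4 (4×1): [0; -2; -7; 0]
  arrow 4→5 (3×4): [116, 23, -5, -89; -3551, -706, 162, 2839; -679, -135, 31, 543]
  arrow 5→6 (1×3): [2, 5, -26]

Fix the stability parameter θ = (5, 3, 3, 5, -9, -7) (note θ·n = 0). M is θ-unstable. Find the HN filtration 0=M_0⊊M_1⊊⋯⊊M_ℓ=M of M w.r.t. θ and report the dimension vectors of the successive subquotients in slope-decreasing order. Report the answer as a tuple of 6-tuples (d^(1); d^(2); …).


Barcode: M ≅ I[1,2], I[2,2], I[3,6], I[4,4], I[4,5]^2. HN layers by μ_θ (4 steps, strictly decreasing):
  μ^(1)=5; μ^(2)=4; μ^(3)=3; μ^(4)=-2

((0, 0, 0, 1, 0, 0); (1, 1, 0, 0, 0, 0); (0, 1, 0, 0, 0, 0); (0, 0, 1, 3, 3, 1))


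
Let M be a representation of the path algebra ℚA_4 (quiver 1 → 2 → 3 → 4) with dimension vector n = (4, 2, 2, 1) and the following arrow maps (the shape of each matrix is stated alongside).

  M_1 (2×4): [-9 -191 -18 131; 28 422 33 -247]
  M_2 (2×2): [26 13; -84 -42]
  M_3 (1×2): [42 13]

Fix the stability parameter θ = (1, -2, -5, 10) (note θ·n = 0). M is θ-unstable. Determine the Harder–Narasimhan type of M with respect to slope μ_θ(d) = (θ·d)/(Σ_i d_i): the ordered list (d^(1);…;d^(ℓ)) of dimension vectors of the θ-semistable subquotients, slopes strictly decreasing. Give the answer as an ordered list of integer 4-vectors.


Interval decomposition of M: I[1,1]^2, I[1,2], I[1,3], I[3,4].
HN type (ℓ=5): μ^(1)=10; μ^(2)=1; μ^(3)=-1/2; μ^(4)=-2; μ^(5)=-5

((0, 0, 0, 1); (2, 0, 0, 0); (1, 1, 0, 0); (1, 1, 1, 0); (0, 0, 1, 0))


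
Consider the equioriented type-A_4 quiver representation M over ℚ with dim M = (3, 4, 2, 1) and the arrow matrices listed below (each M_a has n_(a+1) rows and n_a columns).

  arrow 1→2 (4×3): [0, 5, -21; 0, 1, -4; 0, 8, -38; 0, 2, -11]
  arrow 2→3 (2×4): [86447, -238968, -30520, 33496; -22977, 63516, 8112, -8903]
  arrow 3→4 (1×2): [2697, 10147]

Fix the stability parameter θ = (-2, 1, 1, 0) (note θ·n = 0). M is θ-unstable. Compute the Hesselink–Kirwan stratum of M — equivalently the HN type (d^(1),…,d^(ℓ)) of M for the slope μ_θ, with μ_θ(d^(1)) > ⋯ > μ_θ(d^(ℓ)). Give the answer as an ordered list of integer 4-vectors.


Barcode: M ≅ I[1,1], I[1,3], I[1,4], I[2,2]^2. HN layers by μ_θ (3 steps, strictly decreasing):
  μ^(1)=1; μ^(2)=2/3; μ^(3)=-2

((0, 3, 1, 0); (0, 1, 1, 1); (3, 0, 0, 0))


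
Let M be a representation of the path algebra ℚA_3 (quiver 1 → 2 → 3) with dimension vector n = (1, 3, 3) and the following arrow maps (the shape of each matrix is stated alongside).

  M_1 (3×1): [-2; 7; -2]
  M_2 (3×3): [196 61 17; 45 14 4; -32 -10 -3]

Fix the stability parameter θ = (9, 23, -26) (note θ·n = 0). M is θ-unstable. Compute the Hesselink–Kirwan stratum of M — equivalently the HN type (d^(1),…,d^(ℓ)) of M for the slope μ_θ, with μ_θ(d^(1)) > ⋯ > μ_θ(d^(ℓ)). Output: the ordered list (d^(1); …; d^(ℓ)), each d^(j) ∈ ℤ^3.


Via rank(M_{q-1}∘⋯∘M_p): M ≅ I[1,3], I[2,3]^2.
μ_θ-semistable layers: μ^(1)=2; μ^(2)=-3/2

((1, 1, 1); (0, 2, 2))


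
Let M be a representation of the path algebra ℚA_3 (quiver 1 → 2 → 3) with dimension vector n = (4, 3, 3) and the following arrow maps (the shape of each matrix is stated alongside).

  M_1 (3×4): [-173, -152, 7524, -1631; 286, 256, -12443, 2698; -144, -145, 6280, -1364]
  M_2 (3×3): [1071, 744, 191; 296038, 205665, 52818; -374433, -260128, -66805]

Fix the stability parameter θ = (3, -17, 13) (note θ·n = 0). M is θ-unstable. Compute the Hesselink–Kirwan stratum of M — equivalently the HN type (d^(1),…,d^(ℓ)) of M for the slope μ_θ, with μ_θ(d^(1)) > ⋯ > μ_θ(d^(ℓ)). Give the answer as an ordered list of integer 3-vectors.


Interval decomposition of M: I[1,1], I[1,3]^3.
HN type (ℓ=3): μ^(1)=13; μ^(2)=3; μ^(3)=-7

((0, 0, 3); (1, 0, 0); (3, 3, 0))


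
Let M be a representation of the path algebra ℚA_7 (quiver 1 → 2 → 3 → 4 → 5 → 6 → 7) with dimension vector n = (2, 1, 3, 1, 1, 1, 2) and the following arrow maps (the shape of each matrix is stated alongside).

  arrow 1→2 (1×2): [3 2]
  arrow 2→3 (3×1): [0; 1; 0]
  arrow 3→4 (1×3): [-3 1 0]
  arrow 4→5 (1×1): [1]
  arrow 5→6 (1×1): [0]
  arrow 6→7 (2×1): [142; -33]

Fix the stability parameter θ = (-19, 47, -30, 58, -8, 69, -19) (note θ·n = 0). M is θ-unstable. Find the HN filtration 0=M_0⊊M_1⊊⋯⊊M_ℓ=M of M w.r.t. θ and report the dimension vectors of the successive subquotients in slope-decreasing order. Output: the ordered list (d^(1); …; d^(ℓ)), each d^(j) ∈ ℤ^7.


Interval decomposition of M: I[1,1], I[1,5], I[3,3]^2, I[6,7], I[7,7].
HN type (ℓ=4): μ^(1)=25; μ^(2)=17/2; μ^(3)=-19; μ^(4)=-30

((0, 0, 0, 1, 1, 1, 1); (0, 1, 1, 0, 0, 0, 0); (2, 0, 0, 0, 0, 0, 1); (0, 0, 2, 0, 0, 0, 0))


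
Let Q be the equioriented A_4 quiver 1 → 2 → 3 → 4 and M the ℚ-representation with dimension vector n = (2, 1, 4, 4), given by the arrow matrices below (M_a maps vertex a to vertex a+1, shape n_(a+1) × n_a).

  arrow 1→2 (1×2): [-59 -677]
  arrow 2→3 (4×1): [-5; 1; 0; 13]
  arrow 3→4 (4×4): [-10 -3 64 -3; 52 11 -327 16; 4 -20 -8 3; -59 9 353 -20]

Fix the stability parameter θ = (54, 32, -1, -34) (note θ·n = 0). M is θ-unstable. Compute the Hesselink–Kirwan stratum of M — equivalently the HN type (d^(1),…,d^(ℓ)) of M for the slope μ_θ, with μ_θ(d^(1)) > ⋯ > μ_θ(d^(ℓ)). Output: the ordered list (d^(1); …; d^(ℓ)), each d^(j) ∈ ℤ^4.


Via rank(M_{q-1}∘⋯∘M_p): M ≅ I[1,1], I[1,4], I[3,4]^3.
μ_θ-semistable layers: μ^(1)=54; μ^(2)=51/4; μ^(3)=-35/2

((1, 0, 0, 0); (1, 1, 1, 1); (0, 0, 3, 3))


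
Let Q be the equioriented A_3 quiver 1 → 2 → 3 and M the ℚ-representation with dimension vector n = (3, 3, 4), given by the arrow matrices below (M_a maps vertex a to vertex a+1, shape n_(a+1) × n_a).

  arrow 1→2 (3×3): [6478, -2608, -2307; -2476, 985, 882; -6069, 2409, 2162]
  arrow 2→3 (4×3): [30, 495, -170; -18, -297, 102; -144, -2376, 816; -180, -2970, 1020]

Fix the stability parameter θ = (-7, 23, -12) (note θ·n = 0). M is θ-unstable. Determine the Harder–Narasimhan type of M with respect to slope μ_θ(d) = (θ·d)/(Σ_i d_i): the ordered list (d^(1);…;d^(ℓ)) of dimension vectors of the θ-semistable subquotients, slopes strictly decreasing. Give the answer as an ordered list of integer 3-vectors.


Via rank(M_{q-1}∘⋯∘M_p): M ≅ I[1,2]^2, I[1,3], I[3,3]^3.
μ_θ-semistable layers: μ^(1)=23; μ^(2)=11/2; μ^(3)=-7; μ^(4)=-12

((0, 2, 0); (0, 1, 1); (3, 0, 0); (0, 0, 3))


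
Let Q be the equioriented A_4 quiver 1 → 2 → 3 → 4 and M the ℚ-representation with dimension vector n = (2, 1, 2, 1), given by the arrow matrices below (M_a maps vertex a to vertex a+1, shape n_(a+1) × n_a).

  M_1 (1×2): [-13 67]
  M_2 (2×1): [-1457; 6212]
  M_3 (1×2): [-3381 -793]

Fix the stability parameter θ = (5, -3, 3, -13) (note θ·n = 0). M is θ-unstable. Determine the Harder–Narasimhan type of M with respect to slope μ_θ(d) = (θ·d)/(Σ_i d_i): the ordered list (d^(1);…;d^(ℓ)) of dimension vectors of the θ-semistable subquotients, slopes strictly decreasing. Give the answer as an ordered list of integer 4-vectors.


Interval decomposition of M: I[1,1], I[1,4], I[3,3].
HN type (ℓ=3): μ^(1)=5; μ^(2)=3; μ^(3)=-2

((1, 0, 0, 0); (0, 0, 1, 0); (1, 1, 1, 1))


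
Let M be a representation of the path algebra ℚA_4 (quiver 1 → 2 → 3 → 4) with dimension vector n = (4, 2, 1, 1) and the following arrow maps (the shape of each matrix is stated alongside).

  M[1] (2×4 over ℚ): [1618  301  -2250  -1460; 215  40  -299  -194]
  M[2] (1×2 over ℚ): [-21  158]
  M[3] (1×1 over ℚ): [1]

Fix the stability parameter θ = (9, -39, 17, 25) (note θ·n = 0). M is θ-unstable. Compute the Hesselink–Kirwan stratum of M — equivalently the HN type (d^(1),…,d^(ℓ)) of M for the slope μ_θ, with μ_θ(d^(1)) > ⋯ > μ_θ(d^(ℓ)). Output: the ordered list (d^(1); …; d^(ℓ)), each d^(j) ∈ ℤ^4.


Interval decomposition of M: I[1,1]^2, I[1,2], I[1,4].
HN type (ℓ=4): μ^(1)=25; μ^(2)=17; μ^(3)=9; μ^(4)=-15

((0, 0, 0, 1); (0, 0, 1, 0); (2, 0, 0, 0); (2, 2, 0, 0))


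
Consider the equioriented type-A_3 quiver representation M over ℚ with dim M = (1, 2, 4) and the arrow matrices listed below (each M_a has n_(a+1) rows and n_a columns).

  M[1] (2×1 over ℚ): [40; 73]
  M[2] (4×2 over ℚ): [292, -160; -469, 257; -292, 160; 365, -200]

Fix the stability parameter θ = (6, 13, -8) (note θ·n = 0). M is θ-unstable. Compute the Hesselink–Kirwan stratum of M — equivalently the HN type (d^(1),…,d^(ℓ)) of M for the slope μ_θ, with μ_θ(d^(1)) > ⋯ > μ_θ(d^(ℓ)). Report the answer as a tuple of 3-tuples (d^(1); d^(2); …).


Barcode: M ≅ I[1,3], I[2,3], I[3,3]^2. HN layers by μ_θ (3 steps, strictly decreasing):
  μ^(1)=11/3; μ^(2)=5/2; μ^(3)=-8

((1, 1, 1); (0, 1, 1); (0, 0, 2))


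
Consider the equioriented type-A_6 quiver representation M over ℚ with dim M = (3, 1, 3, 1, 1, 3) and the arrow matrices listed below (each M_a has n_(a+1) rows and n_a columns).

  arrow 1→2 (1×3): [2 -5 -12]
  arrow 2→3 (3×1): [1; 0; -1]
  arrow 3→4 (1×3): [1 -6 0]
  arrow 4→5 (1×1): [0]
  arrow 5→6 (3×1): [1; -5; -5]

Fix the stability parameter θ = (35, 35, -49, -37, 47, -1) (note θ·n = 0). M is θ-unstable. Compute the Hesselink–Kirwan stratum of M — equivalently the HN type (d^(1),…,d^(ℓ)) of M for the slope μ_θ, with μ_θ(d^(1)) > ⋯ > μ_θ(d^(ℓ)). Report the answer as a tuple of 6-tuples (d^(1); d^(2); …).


Via rank(M_{q-1}∘⋯∘M_p): M ≅ I[1,1]^2, I[1,4], I[3,3]^2, I[5,6], I[6,6]^2.
μ_θ-semistable layers: μ^(1)=35; μ^(2)=23; μ^(3)=-1; μ^(4)=-4; μ^(5)=-49

((2, 0, 0, 0, 0, 0); (0, 0, 0, 0, 1, 1); (0, 0, 0, 0, 0, 2); (1, 1, 1, 1, 0, 0); (0, 0, 2, 0, 0, 0))


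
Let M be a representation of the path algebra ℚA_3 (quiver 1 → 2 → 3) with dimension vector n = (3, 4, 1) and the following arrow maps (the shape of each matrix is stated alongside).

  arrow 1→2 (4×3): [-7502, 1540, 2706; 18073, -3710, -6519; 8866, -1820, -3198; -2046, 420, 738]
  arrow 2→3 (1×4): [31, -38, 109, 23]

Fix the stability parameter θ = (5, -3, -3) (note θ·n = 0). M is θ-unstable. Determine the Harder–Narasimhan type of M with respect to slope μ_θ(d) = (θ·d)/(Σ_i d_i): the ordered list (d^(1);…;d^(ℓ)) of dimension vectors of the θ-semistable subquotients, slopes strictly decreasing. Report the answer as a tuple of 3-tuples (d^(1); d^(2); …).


Barcode: M ≅ I[1,1]^2, I[1,2], I[2,2]^2, I[2,3]. HN layers by μ_θ (3 steps, strictly decreasing):
  μ^(1)=5; μ^(2)=1; μ^(3)=-3

((2, 0, 0); (1, 1, 0); (0, 3, 1))


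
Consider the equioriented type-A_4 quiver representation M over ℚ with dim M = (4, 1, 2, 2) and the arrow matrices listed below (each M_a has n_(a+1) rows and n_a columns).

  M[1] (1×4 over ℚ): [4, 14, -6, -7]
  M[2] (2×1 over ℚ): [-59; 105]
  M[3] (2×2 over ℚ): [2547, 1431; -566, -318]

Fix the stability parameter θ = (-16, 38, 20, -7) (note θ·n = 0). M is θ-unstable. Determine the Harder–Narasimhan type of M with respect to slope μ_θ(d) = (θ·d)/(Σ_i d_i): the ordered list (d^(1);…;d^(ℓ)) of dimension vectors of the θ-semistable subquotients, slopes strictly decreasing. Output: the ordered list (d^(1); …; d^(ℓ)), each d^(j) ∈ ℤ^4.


Via rank(M_{q-1}∘⋯∘M_p): M ≅ I[1,1]^3, I[1,4], I[3,3], I[4,4].
μ_θ-semistable layers: μ^(1)=20; μ^(2)=17; μ^(3)=-7; μ^(4)=-16

((0, 0, 1, 0); (0, 1, 1, 1); (0, 0, 0, 1); (4, 0, 0, 0))


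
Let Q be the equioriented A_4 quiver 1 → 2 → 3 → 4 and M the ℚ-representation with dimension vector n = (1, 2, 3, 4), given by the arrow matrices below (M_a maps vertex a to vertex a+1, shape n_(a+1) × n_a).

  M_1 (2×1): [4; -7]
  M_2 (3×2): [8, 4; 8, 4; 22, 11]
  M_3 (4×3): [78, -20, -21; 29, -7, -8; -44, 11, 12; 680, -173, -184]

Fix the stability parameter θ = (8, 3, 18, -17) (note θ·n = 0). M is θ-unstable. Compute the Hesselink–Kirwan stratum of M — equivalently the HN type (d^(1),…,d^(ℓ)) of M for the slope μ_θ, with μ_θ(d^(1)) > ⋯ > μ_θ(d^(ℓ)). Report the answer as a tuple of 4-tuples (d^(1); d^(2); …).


Barcode: M ≅ I[1,4], I[2,2], I[3,4]^2, I[4,4]. HN layers by μ_θ (3 steps, strictly decreasing):
  μ^(1)=3; μ^(2)=1/2; μ^(3)=-17

((1, 2, 1, 1); (0, 0, 2, 2); (0, 0, 0, 1))


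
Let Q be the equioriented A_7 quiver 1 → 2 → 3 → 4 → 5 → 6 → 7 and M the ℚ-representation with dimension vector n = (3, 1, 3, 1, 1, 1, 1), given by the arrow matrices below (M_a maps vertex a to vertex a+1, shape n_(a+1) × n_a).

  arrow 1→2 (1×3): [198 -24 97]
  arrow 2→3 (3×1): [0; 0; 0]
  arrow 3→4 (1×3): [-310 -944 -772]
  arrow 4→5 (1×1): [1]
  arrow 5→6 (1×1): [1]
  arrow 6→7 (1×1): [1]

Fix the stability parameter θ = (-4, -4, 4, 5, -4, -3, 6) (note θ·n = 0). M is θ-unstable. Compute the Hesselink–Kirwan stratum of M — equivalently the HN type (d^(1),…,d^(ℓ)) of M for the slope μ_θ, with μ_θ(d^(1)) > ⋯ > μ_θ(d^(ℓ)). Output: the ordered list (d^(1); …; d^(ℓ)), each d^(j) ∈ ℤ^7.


Via rank(M_{q-1}∘⋯∘M_p): M ≅ I[1,1]^2, I[1,2], I[3,3]^2, I[3,7].
μ_θ-semistable layers: μ^(1)=6; μ^(2)=4; μ^(3)=1/2; μ^(4)=-4

((0, 0, 0, 0, 0, 0, 1); (0, 0, 2, 0, 0, 0, 0); (0, 0, 1, 1, 1, 1, 0); (3, 1, 0, 0, 0, 0, 0))


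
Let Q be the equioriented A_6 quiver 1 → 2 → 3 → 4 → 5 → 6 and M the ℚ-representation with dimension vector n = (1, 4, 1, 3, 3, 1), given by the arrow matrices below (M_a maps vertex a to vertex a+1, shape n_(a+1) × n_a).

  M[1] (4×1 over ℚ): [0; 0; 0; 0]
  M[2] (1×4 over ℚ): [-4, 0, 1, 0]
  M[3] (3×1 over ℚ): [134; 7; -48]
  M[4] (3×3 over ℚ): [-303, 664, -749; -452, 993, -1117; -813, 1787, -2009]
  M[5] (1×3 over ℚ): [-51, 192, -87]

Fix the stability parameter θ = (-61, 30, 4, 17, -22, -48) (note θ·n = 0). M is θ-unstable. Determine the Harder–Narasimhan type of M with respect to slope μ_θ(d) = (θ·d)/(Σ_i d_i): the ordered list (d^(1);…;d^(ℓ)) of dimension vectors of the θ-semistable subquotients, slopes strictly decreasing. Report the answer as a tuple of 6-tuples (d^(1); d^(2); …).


Via rank(M_{q-1}∘⋯∘M_p): M ≅ I[1,1], I[2,2]^3, I[2,6], I[4,5]^2.
μ_θ-semistable layers: μ^(1)=30; μ^(2)=-5/2; μ^(3)=-19/5; μ^(4)=-61

((0, 3, 0, 0, 0, 0); (0, 0, 0, 2, 2, 0); (0, 1, 1, 1, 1, 1); (1, 0, 0, 0, 0, 0))


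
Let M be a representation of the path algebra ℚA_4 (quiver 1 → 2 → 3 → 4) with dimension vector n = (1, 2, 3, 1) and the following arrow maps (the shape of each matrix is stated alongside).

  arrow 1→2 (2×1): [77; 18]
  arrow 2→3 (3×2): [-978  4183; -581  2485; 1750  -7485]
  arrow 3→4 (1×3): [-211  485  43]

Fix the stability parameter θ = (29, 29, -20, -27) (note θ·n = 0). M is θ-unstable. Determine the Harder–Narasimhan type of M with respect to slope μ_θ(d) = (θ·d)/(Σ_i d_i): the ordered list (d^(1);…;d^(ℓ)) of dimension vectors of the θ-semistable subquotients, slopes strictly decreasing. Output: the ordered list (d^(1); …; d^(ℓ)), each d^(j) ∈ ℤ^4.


Interval decomposition of M: I[1,4], I[2,3], I[3,3].
HN type (ℓ=3): μ^(1)=9/2; μ^(2)=11/4; μ^(3)=-20

((0, 1, 1, 0); (1, 1, 1, 1); (0, 0, 1, 0))


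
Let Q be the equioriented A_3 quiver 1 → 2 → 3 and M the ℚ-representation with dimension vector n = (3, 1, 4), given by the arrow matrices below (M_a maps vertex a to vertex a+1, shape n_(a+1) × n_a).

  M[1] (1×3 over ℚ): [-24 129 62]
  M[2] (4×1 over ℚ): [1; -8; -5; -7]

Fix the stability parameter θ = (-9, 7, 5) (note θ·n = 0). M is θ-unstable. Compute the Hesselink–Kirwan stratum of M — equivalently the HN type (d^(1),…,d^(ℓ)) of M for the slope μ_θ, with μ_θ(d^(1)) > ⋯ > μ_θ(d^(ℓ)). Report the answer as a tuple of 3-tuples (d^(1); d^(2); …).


Via rank(M_{q-1}∘⋯∘M_p): M ≅ I[1,1]^2, I[1,3], I[3,3]^3.
μ_θ-semistable layers: μ^(1)=6; μ^(2)=5; μ^(3)=-9

((0, 1, 1); (0, 0, 3); (3, 0, 0))


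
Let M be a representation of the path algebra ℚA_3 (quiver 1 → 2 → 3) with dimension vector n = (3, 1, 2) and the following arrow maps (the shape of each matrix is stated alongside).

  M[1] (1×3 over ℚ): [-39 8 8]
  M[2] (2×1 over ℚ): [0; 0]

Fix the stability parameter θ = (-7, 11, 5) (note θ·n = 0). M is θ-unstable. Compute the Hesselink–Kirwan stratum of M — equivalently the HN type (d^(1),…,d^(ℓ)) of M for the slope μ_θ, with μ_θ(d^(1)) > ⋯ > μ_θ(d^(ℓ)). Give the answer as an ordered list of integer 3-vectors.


Interval decomposition of M: I[1,1]^2, I[1,2], I[3,3]^2.
HN type (ℓ=3): μ^(1)=11; μ^(2)=5; μ^(3)=-7

((0, 1, 0); (0, 0, 2); (3, 0, 0))


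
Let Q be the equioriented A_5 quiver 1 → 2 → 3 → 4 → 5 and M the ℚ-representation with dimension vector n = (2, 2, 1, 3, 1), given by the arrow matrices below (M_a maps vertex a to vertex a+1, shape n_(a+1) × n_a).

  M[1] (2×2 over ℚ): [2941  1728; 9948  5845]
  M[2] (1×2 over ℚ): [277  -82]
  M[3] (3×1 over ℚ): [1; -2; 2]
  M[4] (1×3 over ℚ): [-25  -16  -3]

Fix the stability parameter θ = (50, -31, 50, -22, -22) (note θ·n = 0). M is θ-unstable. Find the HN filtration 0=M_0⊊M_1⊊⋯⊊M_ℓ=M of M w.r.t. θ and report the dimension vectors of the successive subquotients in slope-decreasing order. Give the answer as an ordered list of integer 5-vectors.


Via rank(M_{q-1}∘⋯∘M_p): M ≅ I[1,2], I[1,5], I[4,4]^2.
μ_θ-semistable layers: μ^(1)=19/2; μ^(2)=5; μ^(3)=-22

((1, 1, 0, 0, 0); (1, 1, 1, 1, 1); (0, 0, 0, 2, 0))


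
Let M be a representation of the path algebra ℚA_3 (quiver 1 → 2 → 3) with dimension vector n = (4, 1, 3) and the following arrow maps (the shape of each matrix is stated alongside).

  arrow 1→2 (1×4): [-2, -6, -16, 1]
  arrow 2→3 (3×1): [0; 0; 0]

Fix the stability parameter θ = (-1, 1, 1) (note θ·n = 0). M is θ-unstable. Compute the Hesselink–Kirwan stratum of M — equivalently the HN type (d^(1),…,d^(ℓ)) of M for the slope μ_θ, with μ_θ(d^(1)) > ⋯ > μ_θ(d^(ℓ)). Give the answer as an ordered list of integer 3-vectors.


Interval decomposition of M: I[1,1]^3, I[1,2], I[3,3]^3.
HN type (ℓ=2): μ^(1)=1; μ^(2)=-1

((0, 1, 3); (4, 0, 0))


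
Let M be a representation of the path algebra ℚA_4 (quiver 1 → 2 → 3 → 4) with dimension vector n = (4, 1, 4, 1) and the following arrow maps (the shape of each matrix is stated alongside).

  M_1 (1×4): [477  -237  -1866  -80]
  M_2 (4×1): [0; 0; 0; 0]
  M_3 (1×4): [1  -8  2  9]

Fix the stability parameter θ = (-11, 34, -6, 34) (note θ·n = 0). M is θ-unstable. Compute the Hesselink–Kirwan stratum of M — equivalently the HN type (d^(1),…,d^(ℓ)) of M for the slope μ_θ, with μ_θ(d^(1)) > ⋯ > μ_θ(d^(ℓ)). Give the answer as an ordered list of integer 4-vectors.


Barcode: M ≅ I[1,1]^3, I[1,2], I[3,3]^3, I[3,4]. HN layers by μ_θ (3 steps, strictly decreasing):
  μ^(1)=34; μ^(2)=-6; μ^(3)=-11

((0, 1, 0, 1); (0, 0, 4, 0); (4, 0, 0, 0))


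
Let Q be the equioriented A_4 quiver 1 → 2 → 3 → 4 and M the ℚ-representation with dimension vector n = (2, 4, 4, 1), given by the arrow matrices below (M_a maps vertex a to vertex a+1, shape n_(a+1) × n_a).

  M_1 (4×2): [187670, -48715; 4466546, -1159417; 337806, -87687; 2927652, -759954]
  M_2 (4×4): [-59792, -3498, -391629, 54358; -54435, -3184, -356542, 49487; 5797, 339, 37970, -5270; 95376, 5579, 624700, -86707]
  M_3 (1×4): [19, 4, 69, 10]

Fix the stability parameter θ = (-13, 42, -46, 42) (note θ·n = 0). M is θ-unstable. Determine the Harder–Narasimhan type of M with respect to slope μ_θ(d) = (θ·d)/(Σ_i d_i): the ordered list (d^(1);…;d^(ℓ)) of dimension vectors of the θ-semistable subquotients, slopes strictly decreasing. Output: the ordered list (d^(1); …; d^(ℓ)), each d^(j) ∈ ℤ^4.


Interval decomposition of M: I[1,1], I[1,4], I[2,3]^3.
HN type (ℓ=3): μ^(1)=42; μ^(2)=-2; μ^(3)=-13

((0, 0, 0, 1); (0, 4, 4, 0); (2, 0, 0, 0))


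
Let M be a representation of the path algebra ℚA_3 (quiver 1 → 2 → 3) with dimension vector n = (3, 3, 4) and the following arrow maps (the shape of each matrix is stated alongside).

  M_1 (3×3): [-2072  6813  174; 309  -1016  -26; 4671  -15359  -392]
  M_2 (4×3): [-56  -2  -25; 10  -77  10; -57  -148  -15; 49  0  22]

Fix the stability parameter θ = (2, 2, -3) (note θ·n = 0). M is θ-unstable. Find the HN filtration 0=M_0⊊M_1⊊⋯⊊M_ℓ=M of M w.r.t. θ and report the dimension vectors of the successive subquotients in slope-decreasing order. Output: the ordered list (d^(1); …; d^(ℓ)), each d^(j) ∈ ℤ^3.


Interval decomposition of M: I[1,1], I[1,3]^2, I[2,3], I[3,3].
HN type (ℓ=4): μ^(1)=2; μ^(2)=1/3; μ^(3)=-1/2; μ^(4)=-3

((1, 0, 0); (2, 2, 2); (0, 1, 1); (0, 0, 1))


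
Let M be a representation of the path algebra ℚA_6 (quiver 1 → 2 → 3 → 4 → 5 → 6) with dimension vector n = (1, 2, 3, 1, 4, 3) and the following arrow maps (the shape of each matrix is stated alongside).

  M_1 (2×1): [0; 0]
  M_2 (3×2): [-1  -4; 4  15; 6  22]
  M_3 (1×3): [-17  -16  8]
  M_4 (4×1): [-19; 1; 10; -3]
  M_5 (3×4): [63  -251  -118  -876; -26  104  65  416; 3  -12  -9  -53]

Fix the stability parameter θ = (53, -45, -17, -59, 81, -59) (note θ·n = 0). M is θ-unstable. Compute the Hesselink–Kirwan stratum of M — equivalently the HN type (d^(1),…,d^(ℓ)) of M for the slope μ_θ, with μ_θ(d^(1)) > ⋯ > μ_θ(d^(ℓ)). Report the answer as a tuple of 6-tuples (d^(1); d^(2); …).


Interval decomposition of M: I[1,1], I[2,3], I[2,5], I[3,3], I[5,6]^3.
HN type (ℓ=6): μ^(1)=81; μ^(2)=53; μ^(3)=11; μ^(4)=-17; μ^(5)=-38; μ^(6)=-45

((0, 0, 0, 0, 1, 0); (1, 0, 0, 0, 0, 0); (0, 0, 0, 0, 3, 3); (0, 0, 2, 0, 0, 0); (0, 0, 1, 1, 0, 0); (0, 2, 0, 0, 0, 0))


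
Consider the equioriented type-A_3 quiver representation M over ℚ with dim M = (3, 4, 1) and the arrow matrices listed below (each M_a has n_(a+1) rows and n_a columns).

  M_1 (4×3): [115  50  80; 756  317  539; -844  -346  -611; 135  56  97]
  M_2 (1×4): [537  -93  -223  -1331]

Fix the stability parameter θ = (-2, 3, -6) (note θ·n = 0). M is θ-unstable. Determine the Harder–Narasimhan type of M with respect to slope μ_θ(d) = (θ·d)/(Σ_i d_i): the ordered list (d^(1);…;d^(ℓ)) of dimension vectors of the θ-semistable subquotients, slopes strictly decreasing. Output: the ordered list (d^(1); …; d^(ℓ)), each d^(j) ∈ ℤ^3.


Barcode: M ≅ I[1,2]^2, I[1,3], I[2,2]. HN layers by μ_θ (3 steps, strictly decreasing):
  μ^(1)=3; μ^(2)=-3/2; μ^(3)=-2

((0, 3, 0); (0, 1, 1); (3, 0, 0))


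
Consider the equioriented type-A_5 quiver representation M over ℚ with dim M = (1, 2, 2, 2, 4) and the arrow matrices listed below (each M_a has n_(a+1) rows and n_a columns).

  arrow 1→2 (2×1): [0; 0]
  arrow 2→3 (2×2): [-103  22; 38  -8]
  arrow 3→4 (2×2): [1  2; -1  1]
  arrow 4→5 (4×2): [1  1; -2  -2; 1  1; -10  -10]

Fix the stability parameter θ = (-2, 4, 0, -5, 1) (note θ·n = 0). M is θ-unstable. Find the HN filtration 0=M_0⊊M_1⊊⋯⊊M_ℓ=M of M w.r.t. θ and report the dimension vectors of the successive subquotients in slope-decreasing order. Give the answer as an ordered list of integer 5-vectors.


Interval decomposition of M: I[1,1], I[2,4], I[2,5], I[5,5]^3.
HN type (ℓ=3): μ^(1)=1; μ^(2)=-1/3; μ^(3)=-2

((0, 0, 0, 0, 4); (0, 2, 2, 2, 0); (1, 0, 0, 0, 0))


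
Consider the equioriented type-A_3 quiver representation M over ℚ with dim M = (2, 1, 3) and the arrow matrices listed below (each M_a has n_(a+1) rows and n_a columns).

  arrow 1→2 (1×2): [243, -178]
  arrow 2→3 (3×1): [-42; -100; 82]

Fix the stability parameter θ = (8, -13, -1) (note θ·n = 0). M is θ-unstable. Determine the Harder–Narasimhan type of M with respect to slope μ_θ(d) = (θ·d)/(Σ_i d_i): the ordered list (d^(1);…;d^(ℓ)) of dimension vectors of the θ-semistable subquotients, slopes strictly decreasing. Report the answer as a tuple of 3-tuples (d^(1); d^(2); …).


Via rank(M_{q-1}∘⋯∘M_p): M ≅ I[1,1], I[1,3], I[3,3]^2.
μ_θ-semistable layers: μ^(1)=8; μ^(2)=-1; μ^(3)=-5/2

((1, 0, 0); (0, 0, 3); (1, 1, 0))


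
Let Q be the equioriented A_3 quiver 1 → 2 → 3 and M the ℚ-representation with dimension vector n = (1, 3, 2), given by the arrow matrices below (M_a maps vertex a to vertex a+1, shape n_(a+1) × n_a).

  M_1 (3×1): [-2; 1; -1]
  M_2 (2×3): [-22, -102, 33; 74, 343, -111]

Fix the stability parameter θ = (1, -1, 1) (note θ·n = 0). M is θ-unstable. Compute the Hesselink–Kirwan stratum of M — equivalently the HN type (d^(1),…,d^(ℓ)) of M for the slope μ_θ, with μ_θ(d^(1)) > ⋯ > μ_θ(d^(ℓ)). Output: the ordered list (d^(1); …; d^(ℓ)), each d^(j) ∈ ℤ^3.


Via rank(M_{q-1}∘⋯∘M_p): M ≅ I[1,3], I[2,2], I[2,3].
μ_θ-semistable layers: μ^(1)=1; μ^(2)=0; μ^(3)=-1

((0, 0, 2); (1, 1, 0); (0, 2, 0))


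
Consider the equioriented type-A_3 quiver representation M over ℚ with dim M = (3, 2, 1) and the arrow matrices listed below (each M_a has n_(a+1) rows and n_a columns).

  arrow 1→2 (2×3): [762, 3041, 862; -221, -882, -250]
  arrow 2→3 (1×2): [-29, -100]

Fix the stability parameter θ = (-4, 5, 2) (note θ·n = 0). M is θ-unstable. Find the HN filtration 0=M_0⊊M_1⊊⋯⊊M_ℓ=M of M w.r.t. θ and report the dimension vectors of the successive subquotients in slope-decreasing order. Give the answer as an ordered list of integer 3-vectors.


Barcode: M ≅ I[1,1], I[1,2], I[1,3]. HN layers by μ_θ (3 steps, strictly decreasing):
  μ^(1)=5; μ^(2)=7/2; μ^(3)=-4

((0, 1, 0); (0, 1, 1); (3, 0, 0))


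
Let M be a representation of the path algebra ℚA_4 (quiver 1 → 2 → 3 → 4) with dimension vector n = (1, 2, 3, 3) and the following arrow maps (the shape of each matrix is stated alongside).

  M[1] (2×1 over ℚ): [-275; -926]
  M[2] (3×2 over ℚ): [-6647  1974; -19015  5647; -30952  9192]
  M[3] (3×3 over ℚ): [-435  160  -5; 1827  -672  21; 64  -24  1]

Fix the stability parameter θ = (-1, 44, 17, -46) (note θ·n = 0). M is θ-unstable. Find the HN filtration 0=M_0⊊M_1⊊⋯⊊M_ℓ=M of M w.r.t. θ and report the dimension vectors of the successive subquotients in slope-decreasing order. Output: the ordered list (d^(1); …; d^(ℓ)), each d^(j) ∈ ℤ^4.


Interval decomposition of M: I[1,4], I[2,3], I[3,4], I[4,4].
HN type (ℓ=5): μ^(1)=61/2; μ^(2)=5; μ^(3)=-1; μ^(4)=-29/2; μ^(5)=-46

((0, 1, 1, 0); (0, 1, 1, 1); (1, 0, 0, 0); (0, 0, 1, 1); (0, 0, 0, 1))


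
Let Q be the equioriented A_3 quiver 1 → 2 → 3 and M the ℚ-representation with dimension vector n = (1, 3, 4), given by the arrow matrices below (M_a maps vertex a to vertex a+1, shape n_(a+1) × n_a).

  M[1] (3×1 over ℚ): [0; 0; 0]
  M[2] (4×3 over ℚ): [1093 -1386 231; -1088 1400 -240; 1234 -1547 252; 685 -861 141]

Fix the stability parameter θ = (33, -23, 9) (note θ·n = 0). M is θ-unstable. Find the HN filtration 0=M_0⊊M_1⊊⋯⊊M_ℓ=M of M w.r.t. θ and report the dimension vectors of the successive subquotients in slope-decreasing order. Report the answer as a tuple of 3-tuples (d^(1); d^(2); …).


Barcode: M ≅ I[1,1], I[2,2], I[2,3]^2, I[3,3]^2. HN layers by μ_θ (3 steps, strictly decreasing):
  μ^(1)=33; μ^(2)=9; μ^(3)=-23

((1, 0, 0); (0, 0, 4); (0, 3, 0))


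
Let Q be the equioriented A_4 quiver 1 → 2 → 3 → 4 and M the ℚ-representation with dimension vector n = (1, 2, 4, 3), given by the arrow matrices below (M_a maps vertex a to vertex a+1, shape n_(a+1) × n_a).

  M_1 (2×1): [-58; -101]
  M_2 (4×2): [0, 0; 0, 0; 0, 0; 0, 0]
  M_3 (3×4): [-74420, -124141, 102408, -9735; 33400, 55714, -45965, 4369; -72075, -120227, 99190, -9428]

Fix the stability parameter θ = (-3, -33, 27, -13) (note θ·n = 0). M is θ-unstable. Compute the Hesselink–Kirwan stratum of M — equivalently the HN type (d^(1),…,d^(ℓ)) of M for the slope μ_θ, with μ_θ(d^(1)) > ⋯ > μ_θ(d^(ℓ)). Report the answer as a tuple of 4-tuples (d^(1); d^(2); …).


Via rank(M_{q-1}∘⋯∘M_p): M ≅ I[1,2], I[2,2], I[3,3], I[3,4]^3.
μ_θ-semistable layers: μ^(1)=27; μ^(2)=7; μ^(3)=-18; μ^(4)=-33

((0, 0, 1, 0); (0, 0, 3, 3); (1, 1, 0, 0); (0, 1, 0, 0))


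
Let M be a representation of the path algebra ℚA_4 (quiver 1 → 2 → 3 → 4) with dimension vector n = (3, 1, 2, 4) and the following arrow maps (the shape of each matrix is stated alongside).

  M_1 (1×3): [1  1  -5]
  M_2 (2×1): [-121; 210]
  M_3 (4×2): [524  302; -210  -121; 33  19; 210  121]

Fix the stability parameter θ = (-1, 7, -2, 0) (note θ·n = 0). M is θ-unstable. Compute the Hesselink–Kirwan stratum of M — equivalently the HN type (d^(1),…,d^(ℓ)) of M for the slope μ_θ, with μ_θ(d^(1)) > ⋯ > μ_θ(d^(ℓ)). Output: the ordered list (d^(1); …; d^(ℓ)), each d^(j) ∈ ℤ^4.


Interval decomposition of M: I[1,1]^2, I[1,4], I[3,4], I[4,4]^2.
HN type (ℓ=4): μ^(1)=5/3; μ^(2)=0; μ^(3)=-1; μ^(4)=-2

((0, 1, 1, 1); (0, 0, 0, 3); (3, 0, 0, 0); (0, 0, 1, 0))
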